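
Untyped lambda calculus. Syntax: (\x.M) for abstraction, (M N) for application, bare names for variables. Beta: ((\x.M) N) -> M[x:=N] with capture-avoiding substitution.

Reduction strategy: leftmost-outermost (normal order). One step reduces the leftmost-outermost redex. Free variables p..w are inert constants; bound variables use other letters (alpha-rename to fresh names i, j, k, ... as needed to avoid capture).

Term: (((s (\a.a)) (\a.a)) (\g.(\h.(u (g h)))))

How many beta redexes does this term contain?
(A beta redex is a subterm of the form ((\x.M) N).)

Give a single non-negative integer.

Term: (((s (\a.a)) (\a.a)) (\g.(\h.(u (g h)))))
  (no redexes)
Total redexes: 0

Answer: 0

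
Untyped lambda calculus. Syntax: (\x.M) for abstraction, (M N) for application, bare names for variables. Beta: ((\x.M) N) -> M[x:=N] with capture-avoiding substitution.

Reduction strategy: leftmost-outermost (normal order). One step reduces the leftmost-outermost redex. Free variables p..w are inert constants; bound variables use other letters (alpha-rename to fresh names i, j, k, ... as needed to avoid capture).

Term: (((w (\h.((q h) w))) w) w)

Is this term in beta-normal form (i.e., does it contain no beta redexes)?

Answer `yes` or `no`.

Answer: yes

Derivation:
Term: (((w (\h.((q h) w))) w) w)
No beta redexes found.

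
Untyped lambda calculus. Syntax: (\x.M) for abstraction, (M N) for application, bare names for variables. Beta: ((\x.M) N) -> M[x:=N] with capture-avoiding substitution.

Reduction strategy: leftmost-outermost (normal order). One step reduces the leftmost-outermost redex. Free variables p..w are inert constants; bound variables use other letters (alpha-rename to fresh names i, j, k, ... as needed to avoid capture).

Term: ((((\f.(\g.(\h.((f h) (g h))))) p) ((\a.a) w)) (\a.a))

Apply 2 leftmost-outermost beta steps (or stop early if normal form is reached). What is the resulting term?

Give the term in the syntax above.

Step 0: ((((\f.(\g.(\h.((f h) (g h))))) p) ((\a.a) w)) (\a.a))
Step 1: (((\g.(\h.((p h) (g h)))) ((\a.a) w)) (\a.a))
Step 2: ((\h.((p h) (((\a.a) w) h))) (\a.a))

Answer: ((\h.((p h) (((\a.a) w) h))) (\a.a))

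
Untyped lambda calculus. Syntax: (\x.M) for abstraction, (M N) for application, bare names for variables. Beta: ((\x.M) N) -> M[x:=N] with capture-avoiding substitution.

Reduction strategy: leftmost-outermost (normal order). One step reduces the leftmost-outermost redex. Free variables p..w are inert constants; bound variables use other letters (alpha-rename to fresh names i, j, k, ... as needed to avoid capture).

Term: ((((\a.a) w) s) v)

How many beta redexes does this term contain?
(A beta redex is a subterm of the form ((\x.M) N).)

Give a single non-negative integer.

Term: ((((\a.a) w) s) v)
  Redex: ((\a.a) w)
Total redexes: 1

Answer: 1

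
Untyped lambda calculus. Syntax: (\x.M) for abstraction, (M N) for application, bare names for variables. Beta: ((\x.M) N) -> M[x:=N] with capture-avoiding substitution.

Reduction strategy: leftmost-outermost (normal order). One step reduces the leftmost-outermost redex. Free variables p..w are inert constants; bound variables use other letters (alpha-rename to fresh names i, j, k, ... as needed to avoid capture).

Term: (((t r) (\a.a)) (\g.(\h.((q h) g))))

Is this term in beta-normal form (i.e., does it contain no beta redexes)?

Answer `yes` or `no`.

Term: (((t r) (\a.a)) (\g.(\h.((q h) g))))
No beta redexes found.

Answer: yes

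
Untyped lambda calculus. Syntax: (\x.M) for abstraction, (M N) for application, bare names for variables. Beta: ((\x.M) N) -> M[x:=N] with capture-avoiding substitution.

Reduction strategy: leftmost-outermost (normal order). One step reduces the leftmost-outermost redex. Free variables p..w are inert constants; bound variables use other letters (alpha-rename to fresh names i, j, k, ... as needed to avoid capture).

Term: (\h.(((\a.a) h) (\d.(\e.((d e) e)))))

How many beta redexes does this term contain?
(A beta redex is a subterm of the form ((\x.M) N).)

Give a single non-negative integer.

Term: (\h.(((\a.a) h) (\d.(\e.((d e) e)))))
  Redex: ((\a.a) h)
Total redexes: 1

Answer: 1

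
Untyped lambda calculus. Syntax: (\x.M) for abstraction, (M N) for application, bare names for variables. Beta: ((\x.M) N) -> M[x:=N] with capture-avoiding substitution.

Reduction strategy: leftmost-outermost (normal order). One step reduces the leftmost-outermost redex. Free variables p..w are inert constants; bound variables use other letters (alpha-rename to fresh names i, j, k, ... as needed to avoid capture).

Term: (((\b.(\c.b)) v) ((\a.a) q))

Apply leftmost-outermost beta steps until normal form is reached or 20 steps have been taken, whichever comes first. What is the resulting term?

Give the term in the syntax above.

Answer: v

Derivation:
Step 0: (((\b.(\c.b)) v) ((\a.a) q))
Step 1: ((\c.v) ((\a.a) q))
Step 2: v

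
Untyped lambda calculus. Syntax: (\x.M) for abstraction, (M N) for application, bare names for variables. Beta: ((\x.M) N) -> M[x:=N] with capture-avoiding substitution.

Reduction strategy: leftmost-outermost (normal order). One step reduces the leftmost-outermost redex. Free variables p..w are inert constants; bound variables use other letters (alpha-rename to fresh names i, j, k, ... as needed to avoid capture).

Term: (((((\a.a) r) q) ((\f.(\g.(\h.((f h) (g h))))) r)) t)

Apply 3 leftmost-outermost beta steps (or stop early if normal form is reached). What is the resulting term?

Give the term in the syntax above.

Answer: (((r q) (\g.(\h.((r h) (g h))))) t)

Derivation:
Step 0: (((((\a.a) r) q) ((\f.(\g.(\h.((f h) (g h))))) r)) t)
Step 1: (((r q) ((\f.(\g.(\h.((f h) (g h))))) r)) t)
Step 2: (((r q) (\g.(\h.((r h) (g h))))) t)
Step 3: (normal form reached)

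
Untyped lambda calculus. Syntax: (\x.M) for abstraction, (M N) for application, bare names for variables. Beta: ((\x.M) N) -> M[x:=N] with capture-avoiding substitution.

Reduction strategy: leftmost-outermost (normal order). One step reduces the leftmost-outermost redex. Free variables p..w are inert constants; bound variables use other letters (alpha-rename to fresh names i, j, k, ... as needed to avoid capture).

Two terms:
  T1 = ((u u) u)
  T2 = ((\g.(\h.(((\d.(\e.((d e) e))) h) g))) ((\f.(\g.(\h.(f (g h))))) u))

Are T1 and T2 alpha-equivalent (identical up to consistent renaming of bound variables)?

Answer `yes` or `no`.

Term 1: ((u u) u)
Term 2: ((\g.(\h.(((\d.(\e.((d e) e))) h) g))) ((\f.(\g.(\h.(f (g h))))) u))
Alpha-equivalence: compare structure up to binder renaming.
Result: False

Answer: no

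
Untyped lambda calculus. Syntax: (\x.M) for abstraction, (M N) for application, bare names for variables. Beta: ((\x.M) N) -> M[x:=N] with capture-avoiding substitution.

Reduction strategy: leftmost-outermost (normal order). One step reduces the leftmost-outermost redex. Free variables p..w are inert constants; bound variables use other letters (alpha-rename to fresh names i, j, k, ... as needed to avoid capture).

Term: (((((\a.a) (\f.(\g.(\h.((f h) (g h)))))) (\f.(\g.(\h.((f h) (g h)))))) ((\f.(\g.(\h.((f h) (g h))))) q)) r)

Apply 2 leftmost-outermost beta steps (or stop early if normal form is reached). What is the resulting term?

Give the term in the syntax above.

Step 0: (((((\a.a) (\f.(\g.(\h.((f h) (g h)))))) (\f.(\g.(\h.((f h) (g h)))))) ((\f.(\g.(\h.((f h) (g h))))) q)) r)
Step 1: ((((\f.(\g.(\h.((f h) (g h))))) (\f.(\g.(\h.((f h) (g h)))))) ((\f.(\g.(\h.((f h) (g h))))) q)) r)
Step 2: (((\g.(\h.(((\f.(\g.(\h.((f h) (g h))))) h) (g h)))) ((\f.(\g.(\h.((f h) (g h))))) q)) r)

Answer: (((\g.(\h.(((\f.(\g.(\h.((f h) (g h))))) h) (g h)))) ((\f.(\g.(\h.((f h) (g h))))) q)) r)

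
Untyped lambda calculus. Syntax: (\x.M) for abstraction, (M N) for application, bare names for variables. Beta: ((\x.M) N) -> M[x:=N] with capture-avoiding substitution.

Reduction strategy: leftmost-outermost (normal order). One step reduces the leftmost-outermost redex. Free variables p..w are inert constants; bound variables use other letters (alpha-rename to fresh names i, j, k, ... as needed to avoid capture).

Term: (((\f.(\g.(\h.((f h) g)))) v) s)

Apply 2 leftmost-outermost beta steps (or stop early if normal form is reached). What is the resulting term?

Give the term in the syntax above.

Answer: (\h.((v h) s))

Derivation:
Step 0: (((\f.(\g.(\h.((f h) g)))) v) s)
Step 1: ((\g.(\h.((v h) g))) s)
Step 2: (\h.((v h) s))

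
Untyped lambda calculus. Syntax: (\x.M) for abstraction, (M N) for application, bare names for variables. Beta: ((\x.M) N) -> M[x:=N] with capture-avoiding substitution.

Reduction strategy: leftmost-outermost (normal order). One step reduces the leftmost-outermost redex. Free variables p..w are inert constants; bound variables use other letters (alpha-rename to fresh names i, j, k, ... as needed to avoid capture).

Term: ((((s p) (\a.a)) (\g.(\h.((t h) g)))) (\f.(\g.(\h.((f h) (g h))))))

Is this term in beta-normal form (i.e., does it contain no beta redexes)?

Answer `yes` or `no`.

Answer: yes

Derivation:
Term: ((((s p) (\a.a)) (\g.(\h.((t h) g)))) (\f.(\g.(\h.((f h) (g h))))))
No beta redexes found.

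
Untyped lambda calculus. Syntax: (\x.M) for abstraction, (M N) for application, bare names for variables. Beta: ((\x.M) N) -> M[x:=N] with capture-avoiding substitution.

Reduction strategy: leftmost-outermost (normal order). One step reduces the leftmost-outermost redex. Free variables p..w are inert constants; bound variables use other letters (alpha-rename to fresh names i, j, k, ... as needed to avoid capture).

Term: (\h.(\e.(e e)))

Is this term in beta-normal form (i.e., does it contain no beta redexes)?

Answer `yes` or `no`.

Term: (\h.(\e.(e e)))
No beta redexes found.

Answer: yes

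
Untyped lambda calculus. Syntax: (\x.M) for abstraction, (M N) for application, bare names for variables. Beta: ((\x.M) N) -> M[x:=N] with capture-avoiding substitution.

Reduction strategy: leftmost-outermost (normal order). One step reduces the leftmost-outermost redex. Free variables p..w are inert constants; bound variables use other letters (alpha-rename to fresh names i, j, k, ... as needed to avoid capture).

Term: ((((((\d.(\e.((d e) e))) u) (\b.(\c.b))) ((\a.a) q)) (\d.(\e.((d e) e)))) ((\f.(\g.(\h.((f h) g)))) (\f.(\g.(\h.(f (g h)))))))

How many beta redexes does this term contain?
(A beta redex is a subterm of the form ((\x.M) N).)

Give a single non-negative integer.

Term: ((((((\d.(\e.((d e) e))) u) (\b.(\c.b))) ((\a.a) q)) (\d.(\e.((d e) e)))) ((\f.(\g.(\h.((f h) g)))) (\f.(\g.(\h.(f (g h)))))))
  Redex: ((\d.(\e.((d e) e))) u)
  Redex: ((\a.a) q)
  Redex: ((\f.(\g.(\h.((f h) g)))) (\f.(\g.(\h.(f (g h))))))
Total redexes: 3

Answer: 3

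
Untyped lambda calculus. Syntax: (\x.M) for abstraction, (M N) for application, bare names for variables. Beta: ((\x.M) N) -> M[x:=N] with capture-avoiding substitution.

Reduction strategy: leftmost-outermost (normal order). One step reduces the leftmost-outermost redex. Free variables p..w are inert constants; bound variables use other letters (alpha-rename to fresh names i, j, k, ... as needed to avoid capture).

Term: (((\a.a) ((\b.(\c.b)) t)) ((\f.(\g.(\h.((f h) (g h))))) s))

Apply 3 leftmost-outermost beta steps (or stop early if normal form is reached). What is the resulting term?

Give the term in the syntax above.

Answer: t

Derivation:
Step 0: (((\a.a) ((\b.(\c.b)) t)) ((\f.(\g.(\h.((f h) (g h))))) s))
Step 1: (((\b.(\c.b)) t) ((\f.(\g.(\h.((f h) (g h))))) s))
Step 2: ((\c.t) ((\f.(\g.(\h.((f h) (g h))))) s))
Step 3: t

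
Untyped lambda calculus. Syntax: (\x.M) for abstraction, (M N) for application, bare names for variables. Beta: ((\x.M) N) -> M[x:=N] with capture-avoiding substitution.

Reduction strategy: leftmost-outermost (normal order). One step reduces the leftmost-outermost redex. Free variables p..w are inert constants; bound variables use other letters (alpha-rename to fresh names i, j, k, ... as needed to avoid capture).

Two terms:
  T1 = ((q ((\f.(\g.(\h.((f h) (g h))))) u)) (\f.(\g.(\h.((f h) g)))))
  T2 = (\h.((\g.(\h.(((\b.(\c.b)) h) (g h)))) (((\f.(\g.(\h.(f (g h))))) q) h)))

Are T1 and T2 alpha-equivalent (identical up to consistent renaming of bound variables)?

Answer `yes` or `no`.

Answer: no

Derivation:
Term 1: ((q ((\f.(\g.(\h.((f h) (g h))))) u)) (\f.(\g.(\h.((f h) g)))))
Term 2: (\h.((\g.(\h.(((\b.(\c.b)) h) (g h)))) (((\f.(\g.(\h.(f (g h))))) q) h)))
Alpha-equivalence: compare structure up to binder renaming.
Result: False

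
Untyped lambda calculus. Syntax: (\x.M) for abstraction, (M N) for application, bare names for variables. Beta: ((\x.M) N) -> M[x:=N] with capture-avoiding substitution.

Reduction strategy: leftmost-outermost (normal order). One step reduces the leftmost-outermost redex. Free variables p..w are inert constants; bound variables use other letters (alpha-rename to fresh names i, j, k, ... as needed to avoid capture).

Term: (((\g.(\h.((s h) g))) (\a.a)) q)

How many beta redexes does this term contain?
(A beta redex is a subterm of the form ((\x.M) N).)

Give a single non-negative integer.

Term: (((\g.(\h.((s h) g))) (\a.a)) q)
  Redex: ((\g.(\h.((s h) g))) (\a.a))
Total redexes: 1

Answer: 1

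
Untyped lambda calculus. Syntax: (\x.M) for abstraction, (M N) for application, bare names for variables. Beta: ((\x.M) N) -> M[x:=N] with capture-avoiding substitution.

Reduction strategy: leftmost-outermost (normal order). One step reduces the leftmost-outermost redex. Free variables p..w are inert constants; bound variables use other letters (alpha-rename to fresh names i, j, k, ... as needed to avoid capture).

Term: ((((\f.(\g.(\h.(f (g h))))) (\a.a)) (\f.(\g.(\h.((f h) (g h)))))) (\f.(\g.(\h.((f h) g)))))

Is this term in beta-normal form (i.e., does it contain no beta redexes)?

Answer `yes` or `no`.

Answer: no

Derivation:
Term: ((((\f.(\g.(\h.(f (g h))))) (\a.a)) (\f.(\g.(\h.((f h) (g h)))))) (\f.(\g.(\h.((f h) g)))))
Found 1 beta redex(es).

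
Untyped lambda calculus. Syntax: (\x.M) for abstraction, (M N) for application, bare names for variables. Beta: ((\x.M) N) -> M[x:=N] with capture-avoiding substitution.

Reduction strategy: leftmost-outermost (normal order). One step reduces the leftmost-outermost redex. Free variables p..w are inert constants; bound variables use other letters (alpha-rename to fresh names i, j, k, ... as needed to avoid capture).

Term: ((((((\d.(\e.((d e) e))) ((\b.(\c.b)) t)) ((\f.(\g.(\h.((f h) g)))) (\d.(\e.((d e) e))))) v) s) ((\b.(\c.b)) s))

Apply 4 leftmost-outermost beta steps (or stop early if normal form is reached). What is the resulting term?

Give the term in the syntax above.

Step 0: ((((((\d.(\e.((d e) e))) ((\b.(\c.b)) t)) ((\f.(\g.(\h.((f h) g)))) (\d.(\e.((d e) e))))) v) s) ((\b.(\c.b)) s))
Step 1: (((((\e.((((\b.(\c.b)) t) e) e)) ((\f.(\g.(\h.((f h) g)))) (\d.(\e.((d e) e))))) v) s) ((\b.(\c.b)) s))
Step 2: (((((((\b.(\c.b)) t) ((\f.(\g.(\h.((f h) g)))) (\d.(\e.((d e) e))))) ((\f.(\g.(\h.((f h) g)))) (\d.(\e.((d e) e))))) v) s) ((\b.(\c.b)) s))
Step 3: ((((((\c.t) ((\f.(\g.(\h.((f h) g)))) (\d.(\e.((d e) e))))) ((\f.(\g.(\h.((f h) g)))) (\d.(\e.((d e) e))))) v) s) ((\b.(\c.b)) s))
Step 4: ((((t ((\f.(\g.(\h.((f h) g)))) (\d.(\e.((d e) e))))) v) s) ((\b.(\c.b)) s))

Answer: ((((t ((\f.(\g.(\h.((f h) g)))) (\d.(\e.((d e) e))))) v) s) ((\b.(\c.b)) s))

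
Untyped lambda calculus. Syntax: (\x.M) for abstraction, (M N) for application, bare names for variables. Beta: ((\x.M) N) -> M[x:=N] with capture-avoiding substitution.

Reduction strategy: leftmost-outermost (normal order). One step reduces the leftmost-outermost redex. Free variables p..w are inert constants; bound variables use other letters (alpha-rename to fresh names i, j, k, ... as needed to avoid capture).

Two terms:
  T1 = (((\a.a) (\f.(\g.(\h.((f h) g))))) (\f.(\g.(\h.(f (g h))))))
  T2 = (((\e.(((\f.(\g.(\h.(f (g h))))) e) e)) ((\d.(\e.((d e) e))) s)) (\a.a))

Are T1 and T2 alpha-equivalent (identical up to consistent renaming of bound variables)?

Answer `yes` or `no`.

Answer: no

Derivation:
Term 1: (((\a.a) (\f.(\g.(\h.((f h) g))))) (\f.(\g.(\h.(f (g h))))))
Term 2: (((\e.(((\f.(\g.(\h.(f (g h))))) e) e)) ((\d.(\e.((d e) e))) s)) (\a.a))
Alpha-equivalence: compare structure up to binder renaming.
Result: False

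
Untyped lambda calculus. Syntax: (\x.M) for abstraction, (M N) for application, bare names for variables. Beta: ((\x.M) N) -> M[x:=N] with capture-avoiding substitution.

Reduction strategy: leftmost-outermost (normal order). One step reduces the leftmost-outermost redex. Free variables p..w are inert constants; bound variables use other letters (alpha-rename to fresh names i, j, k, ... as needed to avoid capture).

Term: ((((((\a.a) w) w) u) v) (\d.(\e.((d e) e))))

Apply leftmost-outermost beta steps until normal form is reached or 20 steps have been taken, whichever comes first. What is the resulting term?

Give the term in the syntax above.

Answer: ((((w w) u) v) (\d.(\e.((d e) e))))

Derivation:
Step 0: ((((((\a.a) w) w) u) v) (\d.(\e.((d e) e))))
Step 1: ((((w w) u) v) (\d.(\e.((d e) e))))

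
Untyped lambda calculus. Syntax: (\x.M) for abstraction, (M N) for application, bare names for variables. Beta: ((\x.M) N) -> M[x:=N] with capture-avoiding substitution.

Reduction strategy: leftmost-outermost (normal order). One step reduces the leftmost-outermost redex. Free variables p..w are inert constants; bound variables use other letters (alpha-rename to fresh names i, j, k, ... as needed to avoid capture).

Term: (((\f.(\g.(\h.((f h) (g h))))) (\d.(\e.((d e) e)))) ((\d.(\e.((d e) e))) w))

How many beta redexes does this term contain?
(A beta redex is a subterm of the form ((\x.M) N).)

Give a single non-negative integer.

Answer: 2

Derivation:
Term: (((\f.(\g.(\h.((f h) (g h))))) (\d.(\e.((d e) e)))) ((\d.(\e.((d e) e))) w))
  Redex: ((\f.(\g.(\h.((f h) (g h))))) (\d.(\e.((d e) e))))
  Redex: ((\d.(\e.((d e) e))) w)
Total redexes: 2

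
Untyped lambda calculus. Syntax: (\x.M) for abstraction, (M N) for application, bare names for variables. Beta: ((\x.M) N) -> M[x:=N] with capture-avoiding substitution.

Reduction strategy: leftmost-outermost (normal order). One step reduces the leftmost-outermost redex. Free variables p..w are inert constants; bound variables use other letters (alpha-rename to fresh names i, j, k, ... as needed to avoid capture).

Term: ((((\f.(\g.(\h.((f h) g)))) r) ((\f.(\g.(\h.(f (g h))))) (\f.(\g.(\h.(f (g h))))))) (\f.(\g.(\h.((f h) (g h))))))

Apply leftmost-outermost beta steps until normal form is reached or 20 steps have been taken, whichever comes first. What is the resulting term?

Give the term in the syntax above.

Step 0: ((((\f.(\g.(\h.((f h) g)))) r) ((\f.(\g.(\h.(f (g h))))) (\f.(\g.(\h.(f (g h))))))) (\f.(\g.(\h.((f h) (g h))))))
Step 1: (((\g.(\h.((r h) g))) ((\f.(\g.(\h.(f (g h))))) (\f.(\g.(\h.(f (g h))))))) (\f.(\g.(\h.((f h) (g h))))))
Step 2: ((\h.((r h) ((\f.(\g.(\h.(f (g h))))) (\f.(\g.(\h.(f (g h)))))))) (\f.(\g.(\h.((f h) (g h))))))
Step 3: ((r (\f.(\g.(\h.((f h) (g h)))))) ((\f.(\g.(\h.(f (g h))))) (\f.(\g.(\h.(f (g h)))))))
Step 4: ((r (\f.(\g.(\h.((f h) (g h)))))) (\g.(\h.((\f.(\g.(\h.(f (g h))))) (g h)))))
Step 5: ((r (\f.(\g.(\h.((f h) (g h)))))) (\g.(\h.(\i.(\j.((g h) (i j)))))))

Answer: ((r (\f.(\g.(\h.((f h) (g h)))))) (\g.(\h.(\i.(\j.((g h) (i j)))))))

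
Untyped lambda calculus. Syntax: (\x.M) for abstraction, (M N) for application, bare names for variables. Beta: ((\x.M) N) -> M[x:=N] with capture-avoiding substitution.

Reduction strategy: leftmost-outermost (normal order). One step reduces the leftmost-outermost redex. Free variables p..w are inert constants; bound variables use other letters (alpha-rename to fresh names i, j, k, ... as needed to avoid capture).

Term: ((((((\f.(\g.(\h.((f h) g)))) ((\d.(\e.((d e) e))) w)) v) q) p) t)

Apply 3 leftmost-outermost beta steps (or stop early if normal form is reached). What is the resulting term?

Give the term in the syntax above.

Answer: ((((((\d.(\e.((d e) e))) w) q) v) p) t)

Derivation:
Step 0: ((((((\f.(\g.(\h.((f h) g)))) ((\d.(\e.((d e) e))) w)) v) q) p) t)
Step 1: (((((\g.(\h.((((\d.(\e.((d e) e))) w) h) g))) v) q) p) t)
Step 2: ((((\h.((((\d.(\e.((d e) e))) w) h) v)) q) p) t)
Step 3: ((((((\d.(\e.((d e) e))) w) q) v) p) t)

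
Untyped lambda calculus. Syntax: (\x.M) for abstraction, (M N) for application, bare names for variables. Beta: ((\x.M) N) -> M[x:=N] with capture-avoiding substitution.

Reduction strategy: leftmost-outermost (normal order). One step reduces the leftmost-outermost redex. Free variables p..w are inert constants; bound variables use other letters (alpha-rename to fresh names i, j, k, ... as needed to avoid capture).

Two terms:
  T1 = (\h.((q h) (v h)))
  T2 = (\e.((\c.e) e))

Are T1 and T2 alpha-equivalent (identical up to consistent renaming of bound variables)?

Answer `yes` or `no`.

Term 1: (\h.((q h) (v h)))
Term 2: (\e.((\c.e) e))
Alpha-equivalence: compare structure up to binder renaming.
Result: False

Answer: no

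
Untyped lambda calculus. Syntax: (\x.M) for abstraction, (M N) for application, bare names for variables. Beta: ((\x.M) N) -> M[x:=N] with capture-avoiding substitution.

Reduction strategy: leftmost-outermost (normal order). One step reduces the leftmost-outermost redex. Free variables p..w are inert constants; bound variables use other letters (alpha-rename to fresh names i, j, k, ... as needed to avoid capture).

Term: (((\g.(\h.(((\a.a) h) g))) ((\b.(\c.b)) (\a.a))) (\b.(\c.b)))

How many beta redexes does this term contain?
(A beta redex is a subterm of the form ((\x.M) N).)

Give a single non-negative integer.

Answer: 3

Derivation:
Term: (((\g.(\h.(((\a.a) h) g))) ((\b.(\c.b)) (\a.a))) (\b.(\c.b)))
  Redex: ((\g.(\h.(((\a.a) h) g))) ((\b.(\c.b)) (\a.a)))
  Redex: ((\a.a) h)
  Redex: ((\b.(\c.b)) (\a.a))
Total redexes: 3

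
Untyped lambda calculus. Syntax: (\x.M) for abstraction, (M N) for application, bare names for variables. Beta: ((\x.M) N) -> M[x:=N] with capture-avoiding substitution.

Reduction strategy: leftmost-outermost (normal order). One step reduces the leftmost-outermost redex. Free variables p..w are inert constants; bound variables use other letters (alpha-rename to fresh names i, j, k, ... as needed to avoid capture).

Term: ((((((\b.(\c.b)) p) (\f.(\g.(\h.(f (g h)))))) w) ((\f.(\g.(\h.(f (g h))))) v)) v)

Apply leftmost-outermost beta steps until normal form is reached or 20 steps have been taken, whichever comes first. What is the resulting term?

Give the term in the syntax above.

Answer: (((p w) (\g.(\h.(v (g h))))) v)

Derivation:
Step 0: ((((((\b.(\c.b)) p) (\f.(\g.(\h.(f (g h)))))) w) ((\f.(\g.(\h.(f (g h))))) v)) v)
Step 1: (((((\c.p) (\f.(\g.(\h.(f (g h)))))) w) ((\f.(\g.(\h.(f (g h))))) v)) v)
Step 2: (((p w) ((\f.(\g.(\h.(f (g h))))) v)) v)
Step 3: (((p w) (\g.(\h.(v (g h))))) v)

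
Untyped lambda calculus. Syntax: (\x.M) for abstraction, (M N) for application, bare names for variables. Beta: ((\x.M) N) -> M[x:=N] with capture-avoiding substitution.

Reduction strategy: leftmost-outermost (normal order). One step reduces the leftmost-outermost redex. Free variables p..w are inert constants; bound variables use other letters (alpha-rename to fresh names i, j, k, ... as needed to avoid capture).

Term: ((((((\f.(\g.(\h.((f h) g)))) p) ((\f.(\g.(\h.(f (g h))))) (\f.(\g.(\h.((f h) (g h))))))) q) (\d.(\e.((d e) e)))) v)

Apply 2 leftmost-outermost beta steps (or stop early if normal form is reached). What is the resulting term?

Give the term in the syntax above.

Step 0: ((((((\f.(\g.(\h.((f h) g)))) p) ((\f.(\g.(\h.(f (g h))))) (\f.(\g.(\h.((f h) (g h))))))) q) (\d.(\e.((d e) e)))) v)
Step 1: (((((\g.(\h.((p h) g))) ((\f.(\g.(\h.(f (g h))))) (\f.(\g.(\h.((f h) (g h))))))) q) (\d.(\e.((d e) e)))) v)
Step 2: ((((\h.((p h) ((\f.(\g.(\h.(f (g h))))) (\f.(\g.(\h.((f h) (g h)))))))) q) (\d.(\e.((d e) e)))) v)

Answer: ((((\h.((p h) ((\f.(\g.(\h.(f (g h))))) (\f.(\g.(\h.((f h) (g h)))))))) q) (\d.(\e.((d e) e)))) v)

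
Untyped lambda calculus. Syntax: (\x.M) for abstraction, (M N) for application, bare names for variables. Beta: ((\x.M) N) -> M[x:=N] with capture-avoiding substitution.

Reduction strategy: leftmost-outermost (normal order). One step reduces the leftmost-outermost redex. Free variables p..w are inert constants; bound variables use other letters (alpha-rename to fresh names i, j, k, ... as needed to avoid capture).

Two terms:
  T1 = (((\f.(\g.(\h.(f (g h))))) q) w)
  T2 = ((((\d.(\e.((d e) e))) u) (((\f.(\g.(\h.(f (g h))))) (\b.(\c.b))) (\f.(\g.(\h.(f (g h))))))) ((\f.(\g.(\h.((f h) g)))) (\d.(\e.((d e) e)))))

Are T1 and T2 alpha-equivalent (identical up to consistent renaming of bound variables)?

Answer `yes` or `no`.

Answer: no

Derivation:
Term 1: (((\f.(\g.(\h.(f (g h))))) q) w)
Term 2: ((((\d.(\e.((d e) e))) u) (((\f.(\g.(\h.(f (g h))))) (\b.(\c.b))) (\f.(\g.(\h.(f (g h))))))) ((\f.(\g.(\h.((f h) g)))) (\d.(\e.((d e) e)))))
Alpha-equivalence: compare structure up to binder renaming.
Result: False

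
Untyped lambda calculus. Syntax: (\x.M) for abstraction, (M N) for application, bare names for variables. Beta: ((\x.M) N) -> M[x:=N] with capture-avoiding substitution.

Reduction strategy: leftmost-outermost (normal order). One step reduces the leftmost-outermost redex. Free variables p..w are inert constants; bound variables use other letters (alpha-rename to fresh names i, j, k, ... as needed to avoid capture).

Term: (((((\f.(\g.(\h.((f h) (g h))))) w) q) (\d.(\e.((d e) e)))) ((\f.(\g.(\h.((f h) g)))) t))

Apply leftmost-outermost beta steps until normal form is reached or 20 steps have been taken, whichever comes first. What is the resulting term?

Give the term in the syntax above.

Answer: (((w (\d.(\e.((d e) e)))) (q (\d.(\e.((d e) e))))) (\g.(\h.((t h) g))))

Derivation:
Step 0: (((((\f.(\g.(\h.((f h) (g h))))) w) q) (\d.(\e.((d e) e)))) ((\f.(\g.(\h.((f h) g)))) t))
Step 1: ((((\g.(\h.((w h) (g h)))) q) (\d.(\e.((d e) e)))) ((\f.(\g.(\h.((f h) g)))) t))
Step 2: (((\h.((w h) (q h))) (\d.(\e.((d e) e)))) ((\f.(\g.(\h.((f h) g)))) t))
Step 3: (((w (\d.(\e.((d e) e)))) (q (\d.(\e.((d e) e))))) ((\f.(\g.(\h.((f h) g)))) t))
Step 4: (((w (\d.(\e.((d e) e)))) (q (\d.(\e.((d e) e))))) (\g.(\h.((t h) g))))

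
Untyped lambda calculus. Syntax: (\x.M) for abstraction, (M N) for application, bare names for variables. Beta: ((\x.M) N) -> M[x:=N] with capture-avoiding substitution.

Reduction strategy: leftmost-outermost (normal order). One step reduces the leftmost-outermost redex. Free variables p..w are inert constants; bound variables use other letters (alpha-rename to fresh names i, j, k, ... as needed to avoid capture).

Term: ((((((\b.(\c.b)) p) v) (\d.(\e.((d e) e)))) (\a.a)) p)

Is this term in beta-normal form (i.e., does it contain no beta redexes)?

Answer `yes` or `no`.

Answer: no

Derivation:
Term: ((((((\b.(\c.b)) p) v) (\d.(\e.((d e) e)))) (\a.a)) p)
Found 1 beta redex(es).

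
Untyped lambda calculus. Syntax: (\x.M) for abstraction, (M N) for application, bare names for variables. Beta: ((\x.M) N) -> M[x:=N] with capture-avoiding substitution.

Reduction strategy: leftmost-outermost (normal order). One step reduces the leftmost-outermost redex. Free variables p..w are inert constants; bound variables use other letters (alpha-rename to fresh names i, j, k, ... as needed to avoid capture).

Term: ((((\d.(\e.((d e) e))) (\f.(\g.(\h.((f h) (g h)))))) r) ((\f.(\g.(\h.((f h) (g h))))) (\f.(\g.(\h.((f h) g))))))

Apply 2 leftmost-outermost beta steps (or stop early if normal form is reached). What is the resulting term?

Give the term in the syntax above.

Answer: ((((\f.(\g.(\h.((f h) (g h))))) r) r) ((\f.(\g.(\h.((f h) (g h))))) (\f.(\g.(\h.((f h) g))))))

Derivation:
Step 0: ((((\d.(\e.((d e) e))) (\f.(\g.(\h.((f h) (g h)))))) r) ((\f.(\g.(\h.((f h) (g h))))) (\f.(\g.(\h.((f h) g))))))
Step 1: (((\e.(((\f.(\g.(\h.((f h) (g h))))) e) e)) r) ((\f.(\g.(\h.((f h) (g h))))) (\f.(\g.(\h.((f h) g))))))
Step 2: ((((\f.(\g.(\h.((f h) (g h))))) r) r) ((\f.(\g.(\h.((f h) (g h))))) (\f.(\g.(\h.((f h) g))))))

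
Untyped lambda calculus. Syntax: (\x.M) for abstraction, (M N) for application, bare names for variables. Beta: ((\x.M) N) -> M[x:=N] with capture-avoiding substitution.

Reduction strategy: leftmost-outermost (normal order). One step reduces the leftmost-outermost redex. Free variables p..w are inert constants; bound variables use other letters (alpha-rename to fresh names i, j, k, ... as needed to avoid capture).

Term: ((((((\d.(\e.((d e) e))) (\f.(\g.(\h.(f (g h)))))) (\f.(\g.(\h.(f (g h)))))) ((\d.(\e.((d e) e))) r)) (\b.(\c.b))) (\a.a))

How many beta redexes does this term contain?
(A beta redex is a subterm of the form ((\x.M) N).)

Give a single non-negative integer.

Term: ((((((\d.(\e.((d e) e))) (\f.(\g.(\h.(f (g h)))))) (\f.(\g.(\h.(f (g h)))))) ((\d.(\e.((d e) e))) r)) (\b.(\c.b))) (\a.a))
  Redex: ((\d.(\e.((d e) e))) (\f.(\g.(\h.(f (g h))))))
  Redex: ((\d.(\e.((d e) e))) r)
Total redexes: 2

Answer: 2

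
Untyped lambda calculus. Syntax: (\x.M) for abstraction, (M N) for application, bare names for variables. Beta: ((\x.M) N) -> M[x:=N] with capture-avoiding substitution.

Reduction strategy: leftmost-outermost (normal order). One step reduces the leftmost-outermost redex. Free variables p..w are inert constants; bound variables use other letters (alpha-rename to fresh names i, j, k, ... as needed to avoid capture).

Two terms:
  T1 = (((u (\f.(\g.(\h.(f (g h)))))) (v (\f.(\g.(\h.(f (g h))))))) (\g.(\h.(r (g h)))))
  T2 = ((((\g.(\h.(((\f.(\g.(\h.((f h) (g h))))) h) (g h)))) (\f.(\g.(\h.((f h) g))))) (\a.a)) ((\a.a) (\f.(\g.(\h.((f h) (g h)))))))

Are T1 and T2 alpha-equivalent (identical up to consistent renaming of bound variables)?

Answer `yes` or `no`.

Term 1: (((u (\f.(\g.(\h.(f (g h)))))) (v (\f.(\g.(\h.(f (g h))))))) (\g.(\h.(r (g h)))))
Term 2: ((((\g.(\h.(((\f.(\g.(\h.((f h) (g h))))) h) (g h)))) (\f.(\g.(\h.((f h) g))))) (\a.a)) ((\a.a) (\f.(\g.(\h.((f h) (g h)))))))
Alpha-equivalence: compare structure up to binder renaming.
Result: False

Answer: no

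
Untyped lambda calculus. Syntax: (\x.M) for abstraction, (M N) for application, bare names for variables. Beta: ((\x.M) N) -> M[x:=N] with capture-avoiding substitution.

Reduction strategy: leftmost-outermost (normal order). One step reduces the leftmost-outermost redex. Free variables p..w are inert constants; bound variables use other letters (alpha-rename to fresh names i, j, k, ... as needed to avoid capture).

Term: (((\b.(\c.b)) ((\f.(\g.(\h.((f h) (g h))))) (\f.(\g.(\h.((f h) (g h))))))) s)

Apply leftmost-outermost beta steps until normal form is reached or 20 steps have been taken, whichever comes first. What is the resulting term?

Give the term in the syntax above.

Answer: (\g.(\h.(\i.((h i) ((g h) i)))))

Derivation:
Step 0: (((\b.(\c.b)) ((\f.(\g.(\h.((f h) (g h))))) (\f.(\g.(\h.((f h) (g h))))))) s)
Step 1: ((\c.((\f.(\g.(\h.((f h) (g h))))) (\f.(\g.(\h.((f h) (g h))))))) s)
Step 2: ((\f.(\g.(\h.((f h) (g h))))) (\f.(\g.(\h.((f h) (g h))))))
Step 3: (\g.(\h.(((\f.(\g.(\h.((f h) (g h))))) h) (g h))))
Step 4: (\g.(\h.((\g.(\i.((h i) (g i)))) (g h))))
Step 5: (\g.(\h.(\i.((h i) ((g h) i)))))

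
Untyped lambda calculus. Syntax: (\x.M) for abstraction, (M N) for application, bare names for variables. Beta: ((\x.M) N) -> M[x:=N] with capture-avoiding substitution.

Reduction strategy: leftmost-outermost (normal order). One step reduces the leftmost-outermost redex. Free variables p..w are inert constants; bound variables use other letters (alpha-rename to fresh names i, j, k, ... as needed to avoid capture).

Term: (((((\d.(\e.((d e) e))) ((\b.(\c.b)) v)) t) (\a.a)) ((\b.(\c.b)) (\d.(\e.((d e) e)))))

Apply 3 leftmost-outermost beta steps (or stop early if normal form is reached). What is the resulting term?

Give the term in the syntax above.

Step 0: (((((\d.(\e.((d e) e))) ((\b.(\c.b)) v)) t) (\a.a)) ((\b.(\c.b)) (\d.(\e.((d e) e)))))
Step 1: ((((\e.((((\b.(\c.b)) v) e) e)) t) (\a.a)) ((\b.(\c.b)) (\d.(\e.((d e) e)))))
Step 2: ((((((\b.(\c.b)) v) t) t) (\a.a)) ((\b.(\c.b)) (\d.(\e.((d e) e)))))
Step 3: (((((\c.v) t) t) (\a.a)) ((\b.(\c.b)) (\d.(\e.((d e) e)))))

Answer: (((((\c.v) t) t) (\a.a)) ((\b.(\c.b)) (\d.(\e.((d e) e)))))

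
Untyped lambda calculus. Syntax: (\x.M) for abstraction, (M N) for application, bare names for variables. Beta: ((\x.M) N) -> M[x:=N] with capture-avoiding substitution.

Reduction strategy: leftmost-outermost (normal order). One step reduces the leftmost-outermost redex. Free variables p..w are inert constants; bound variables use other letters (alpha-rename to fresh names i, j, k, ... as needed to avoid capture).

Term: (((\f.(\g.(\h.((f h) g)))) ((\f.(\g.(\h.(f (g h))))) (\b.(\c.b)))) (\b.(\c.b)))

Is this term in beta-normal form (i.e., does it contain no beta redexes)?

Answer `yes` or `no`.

Term: (((\f.(\g.(\h.((f h) g)))) ((\f.(\g.(\h.(f (g h))))) (\b.(\c.b)))) (\b.(\c.b)))
Found 2 beta redex(es).

Answer: no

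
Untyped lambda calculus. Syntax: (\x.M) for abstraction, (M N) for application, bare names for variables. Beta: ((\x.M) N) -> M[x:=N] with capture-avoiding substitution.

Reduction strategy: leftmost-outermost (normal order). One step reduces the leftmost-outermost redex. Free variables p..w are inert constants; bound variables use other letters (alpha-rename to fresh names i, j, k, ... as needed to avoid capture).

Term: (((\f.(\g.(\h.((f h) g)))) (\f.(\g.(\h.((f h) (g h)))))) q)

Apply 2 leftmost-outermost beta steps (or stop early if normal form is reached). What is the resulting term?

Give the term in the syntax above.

Step 0: (((\f.(\g.(\h.((f h) g)))) (\f.(\g.(\h.((f h) (g h)))))) q)
Step 1: ((\g.(\h.(((\f.(\g.(\h.((f h) (g h))))) h) g))) q)
Step 2: (\h.(((\f.(\g.(\h.((f h) (g h))))) h) q))

Answer: (\h.(((\f.(\g.(\h.((f h) (g h))))) h) q))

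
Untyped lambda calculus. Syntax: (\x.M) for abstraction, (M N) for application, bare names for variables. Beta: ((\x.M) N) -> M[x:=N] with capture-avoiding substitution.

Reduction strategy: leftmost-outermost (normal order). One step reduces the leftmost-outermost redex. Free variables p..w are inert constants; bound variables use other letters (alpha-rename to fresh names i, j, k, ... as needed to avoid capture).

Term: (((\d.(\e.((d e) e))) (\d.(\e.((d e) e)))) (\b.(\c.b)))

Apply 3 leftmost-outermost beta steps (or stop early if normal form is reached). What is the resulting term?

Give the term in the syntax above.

Step 0: (((\d.(\e.((d e) e))) (\d.(\e.((d e) e)))) (\b.(\c.b)))
Step 1: ((\e.(((\d.(\e.((d e) e))) e) e)) (\b.(\c.b)))
Step 2: (((\d.(\e.((d e) e))) (\b.(\c.b))) (\b.(\c.b)))
Step 3: ((\e.(((\b.(\c.b)) e) e)) (\b.(\c.b)))

Answer: ((\e.(((\b.(\c.b)) e) e)) (\b.(\c.b)))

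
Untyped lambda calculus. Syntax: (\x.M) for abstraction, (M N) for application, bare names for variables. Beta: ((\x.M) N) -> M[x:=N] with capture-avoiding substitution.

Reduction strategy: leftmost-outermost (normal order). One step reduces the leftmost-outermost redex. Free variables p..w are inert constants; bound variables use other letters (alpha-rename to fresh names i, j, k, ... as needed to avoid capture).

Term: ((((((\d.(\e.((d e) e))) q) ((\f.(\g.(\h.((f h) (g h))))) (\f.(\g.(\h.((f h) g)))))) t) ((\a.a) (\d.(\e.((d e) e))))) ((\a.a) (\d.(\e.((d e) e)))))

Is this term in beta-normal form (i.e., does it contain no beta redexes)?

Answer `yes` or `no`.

Answer: no

Derivation:
Term: ((((((\d.(\e.((d e) e))) q) ((\f.(\g.(\h.((f h) (g h))))) (\f.(\g.(\h.((f h) g)))))) t) ((\a.a) (\d.(\e.((d e) e))))) ((\a.a) (\d.(\e.((d e) e)))))
Found 4 beta redex(es).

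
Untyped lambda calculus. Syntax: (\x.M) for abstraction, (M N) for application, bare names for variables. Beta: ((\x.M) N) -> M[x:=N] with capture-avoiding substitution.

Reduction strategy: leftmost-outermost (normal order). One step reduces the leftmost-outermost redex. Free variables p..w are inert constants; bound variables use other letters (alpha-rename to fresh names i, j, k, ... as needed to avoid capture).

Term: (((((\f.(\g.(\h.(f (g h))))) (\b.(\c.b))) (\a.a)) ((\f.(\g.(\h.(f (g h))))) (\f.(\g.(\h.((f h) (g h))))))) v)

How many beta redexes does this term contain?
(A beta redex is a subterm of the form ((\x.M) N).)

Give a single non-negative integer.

Term: (((((\f.(\g.(\h.(f (g h))))) (\b.(\c.b))) (\a.a)) ((\f.(\g.(\h.(f (g h))))) (\f.(\g.(\h.((f h) (g h))))))) v)
  Redex: ((\f.(\g.(\h.(f (g h))))) (\b.(\c.b)))
  Redex: ((\f.(\g.(\h.(f (g h))))) (\f.(\g.(\h.((f h) (g h))))))
Total redexes: 2

Answer: 2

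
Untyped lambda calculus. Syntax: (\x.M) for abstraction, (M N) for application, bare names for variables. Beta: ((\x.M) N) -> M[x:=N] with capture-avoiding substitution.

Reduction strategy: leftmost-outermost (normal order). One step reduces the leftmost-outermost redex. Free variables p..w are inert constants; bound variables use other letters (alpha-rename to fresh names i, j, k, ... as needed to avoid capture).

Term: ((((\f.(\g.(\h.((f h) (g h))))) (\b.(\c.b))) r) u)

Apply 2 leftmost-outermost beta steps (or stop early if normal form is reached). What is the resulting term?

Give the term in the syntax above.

Step 0: ((((\f.(\g.(\h.((f h) (g h))))) (\b.(\c.b))) r) u)
Step 1: (((\g.(\h.(((\b.(\c.b)) h) (g h)))) r) u)
Step 2: ((\h.(((\b.(\c.b)) h) (r h))) u)

Answer: ((\h.(((\b.(\c.b)) h) (r h))) u)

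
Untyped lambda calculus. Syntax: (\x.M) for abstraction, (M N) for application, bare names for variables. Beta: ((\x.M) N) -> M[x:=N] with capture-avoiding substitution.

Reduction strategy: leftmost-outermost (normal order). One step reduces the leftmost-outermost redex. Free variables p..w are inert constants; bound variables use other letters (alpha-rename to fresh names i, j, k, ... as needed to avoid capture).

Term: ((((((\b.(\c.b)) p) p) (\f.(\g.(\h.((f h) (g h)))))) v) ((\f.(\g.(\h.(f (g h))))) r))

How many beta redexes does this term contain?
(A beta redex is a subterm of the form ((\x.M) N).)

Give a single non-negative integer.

Answer: 2

Derivation:
Term: ((((((\b.(\c.b)) p) p) (\f.(\g.(\h.((f h) (g h)))))) v) ((\f.(\g.(\h.(f (g h))))) r))
  Redex: ((\b.(\c.b)) p)
  Redex: ((\f.(\g.(\h.(f (g h))))) r)
Total redexes: 2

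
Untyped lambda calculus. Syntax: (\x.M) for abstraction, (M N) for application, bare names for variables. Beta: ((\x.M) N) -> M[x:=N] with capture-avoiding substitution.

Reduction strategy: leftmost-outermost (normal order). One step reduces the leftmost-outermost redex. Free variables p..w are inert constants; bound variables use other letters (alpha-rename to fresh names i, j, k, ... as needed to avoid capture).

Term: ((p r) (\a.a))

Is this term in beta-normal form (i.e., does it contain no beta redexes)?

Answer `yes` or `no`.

Term: ((p r) (\a.a))
No beta redexes found.

Answer: yes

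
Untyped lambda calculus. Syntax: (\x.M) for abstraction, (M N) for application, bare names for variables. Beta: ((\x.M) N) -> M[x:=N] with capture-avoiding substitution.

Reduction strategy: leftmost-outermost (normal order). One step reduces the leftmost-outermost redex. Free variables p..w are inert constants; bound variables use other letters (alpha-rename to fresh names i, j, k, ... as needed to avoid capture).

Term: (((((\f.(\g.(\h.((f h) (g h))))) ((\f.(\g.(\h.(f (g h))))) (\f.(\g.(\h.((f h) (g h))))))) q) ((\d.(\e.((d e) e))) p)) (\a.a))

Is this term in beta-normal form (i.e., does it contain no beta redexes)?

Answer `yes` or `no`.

Answer: no

Derivation:
Term: (((((\f.(\g.(\h.((f h) (g h))))) ((\f.(\g.(\h.(f (g h))))) (\f.(\g.(\h.((f h) (g h))))))) q) ((\d.(\e.((d e) e))) p)) (\a.a))
Found 3 beta redex(es).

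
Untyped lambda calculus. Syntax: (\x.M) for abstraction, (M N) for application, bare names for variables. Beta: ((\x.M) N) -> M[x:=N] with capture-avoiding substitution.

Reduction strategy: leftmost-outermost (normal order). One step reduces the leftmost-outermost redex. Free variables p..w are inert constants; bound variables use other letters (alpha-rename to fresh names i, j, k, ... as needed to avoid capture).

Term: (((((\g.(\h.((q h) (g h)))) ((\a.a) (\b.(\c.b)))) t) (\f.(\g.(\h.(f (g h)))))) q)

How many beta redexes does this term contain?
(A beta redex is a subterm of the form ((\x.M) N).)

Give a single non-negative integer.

Answer: 2

Derivation:
Term: (((((\g.(\h.((q h) (g h)))) ((\a.a) (\b.(\c.b)))) t) (\f.(\g.(\h.(f (g h)))))) q)
  Redex: ((\g.(\h.((q h) (g h)))) ((\a.a) (\b.(\c.b))))
  Redex: ((\a.a) (\b.(\c.b)))
Total redexes: 2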